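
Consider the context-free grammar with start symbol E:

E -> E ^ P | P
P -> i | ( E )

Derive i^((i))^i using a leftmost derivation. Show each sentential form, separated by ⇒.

E ⇒ E^P ⇒ E^P^P ⇒ P^P^P ⇒ i^P^P ⇒ i^(E)^P ⇒ i^(P)^P ⇒ i^((E))^P ⇒ i^((P))^P ⇒ i^((i))^P ⇒ i^((i))^i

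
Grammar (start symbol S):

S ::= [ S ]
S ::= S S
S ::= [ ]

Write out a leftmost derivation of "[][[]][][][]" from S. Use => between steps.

S => SS   [S ::= S S]
SS => SSS   [S ::= S S]
SSS => []SS   [S ::= [ ]]
[]SS => [][S]S   [S ::= [ S ]]
[][S]S => [][[]]S   [S ::= [ ]]
[][[]]S => [][[]]SS   [S ::= S S]
[][[]]SS => [][[]]SSS   [S ::= S S]
[][[]]SSS => [][[]][]SS   [S ::= [ ]]
[][[]][]SS => [][[]][][]S   [S ::= [ ]]
[][[]][][]S => [][[]][][][]   [S ::= [ ]]

S => SS => SSS => []SS => [][S]S => [][[]]S => [][[]]SS => [][[]]SSS => [][[]][]SS => [][[]][][]S => [][[]][][][]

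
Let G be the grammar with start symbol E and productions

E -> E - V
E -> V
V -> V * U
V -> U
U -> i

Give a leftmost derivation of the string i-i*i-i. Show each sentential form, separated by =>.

E => E-V => E-V-V => V-V-V => U-V-V => i-V-V => i-V*U-V => i-U*U-V => i-i*U-V => i-i*i-V => i-i*i-U => i-i*i-i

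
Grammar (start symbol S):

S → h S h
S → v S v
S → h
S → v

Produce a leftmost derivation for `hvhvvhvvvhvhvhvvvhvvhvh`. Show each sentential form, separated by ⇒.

S ⇒ hSh ⇒ hvSvh ⇒ hvhShvh ⇒ hvhvSvhvh ⇒ hvhvvSvvhvh ⇒ hvhvvhShvvhvh ⇒ hvhvvhvSvhvvhvh ⇒ hvhvvhvvSvvhvvhvh ⇒ hvhvvhvvvSvvvhvvhvh ⇒ hvhvvhvvvhShvvvhvvhvh ⇒ hvhvvhvvvhvSvhvvvhvvhvh ⇒ hvhvvhvvvhvhvhvvvhvvhvh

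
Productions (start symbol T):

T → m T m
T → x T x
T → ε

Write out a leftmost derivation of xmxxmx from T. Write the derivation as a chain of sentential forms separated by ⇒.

T ⇒ xTx   [T → x T x]
xTx ⇒ xmTmx   [T → m T m]
xmTmx ⇒ xmxTxmx   [T → x T x]
xmxTxmx ⇒ xmxxmx   [T → ε]

T⇒xTx⇒xmTmx⇒xmxTxmx⇒xmxxmx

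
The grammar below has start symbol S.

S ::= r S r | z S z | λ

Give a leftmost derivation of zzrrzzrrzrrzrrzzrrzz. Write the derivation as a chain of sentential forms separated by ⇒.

S ⇒ zSz   [S ::= z S z]
zSz ⇒ zzSzz   [S ::= z S z]
zzSzz ⇒ zzrSrzz   [S ::= r S r]
zzrSrzz ⇒ zzrrSrrzz   [S ::= r S r]
zzrrSrrzz ⇒ zzrrzSzrrzz   [S ::= z S z]
zzrrzSzrrzz ⇒ zzrrzzSzzrrzz   [S ::= z S z]
zzrrzzSzzrrzz ⇒ zzrrzzrSrzzrrzz   [S ::= r S r]
zzrrzzrSrzzrrzz ⇒ zzrrzzrrSrrzzrrzz   [S ::= r S r]
zzrrzzrrSrrzzrrzz ⇒ zzrrzzrrzSzrrzzrrzz   [S ::= z S z]
zzrrzzrrzSzrrzzrrzz ⇒ zzrrzzrrzrSrzrrzzrrzz   [S ::= r S r]
zzrrzzrrzrSrzrrzzrrzz ⇒ zzrrzzrrzrrzrrzzrrzz   [S ::= λ]

S ⇒ zSz ⇒ zzSzz ⇒ zzrSrzz ⇒ zzrrSrrzz ⇒ zzrrzSzrrzz ⇒ zzrrzzSzzrrzz ⇒ zzrrzzrSrzzrrzz ⇒ zzrrzzrrSrrzzrrzz ⇒ zzrrzzrrzSzrrzzrrzz ⇒ zzrrzzrrzrSrzrrzzrrzz ⇒ zzrrzzrrzrrzrrzzrrzz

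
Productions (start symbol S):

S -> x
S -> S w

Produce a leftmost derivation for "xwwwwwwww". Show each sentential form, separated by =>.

S => Sw => Sww => Swww => Swwww => Swwwww => Swwwwww => Swwwwwww => Swwwwwwww => xwwwwwwww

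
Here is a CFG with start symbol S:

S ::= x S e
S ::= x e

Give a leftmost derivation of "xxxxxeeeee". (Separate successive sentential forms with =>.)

S => xSe => xxSee => xxxSeee => xxxxSeeee => xxxxxeeeee

S => xSe   [S ::= x S e]
xSe => xxSee   [S ::= x S e]
xxSee => xxxSeee   [S ::= x S e]
xxxSeee => xxxxSeeee   [S ::= x S e]
xxxxSeeee => xxxxxeeeee   [S ::= x e]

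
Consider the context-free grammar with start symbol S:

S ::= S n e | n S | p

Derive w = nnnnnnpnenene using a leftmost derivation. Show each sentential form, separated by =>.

S => Sne => Snene => nSnene => nnSnene => nnnSnene => nnnSnenene => nnnnSnenene => nnnnnSnenene => nnnnnnSnenene => nnnnnnpnenene

S => Sne   [S ::= S n e]
Sne => Snene   [S ::= S n e]
Snene => nSnene   [S ::= n S]
nSnene => nnSnene   [S ::= n S]
nnSnene => nnnSnene   [S ::= n S]
nnnSnene => nnnSnenene   [S ::= S n e]
nnnSnenene => nnnnSnenene   [S ::= n S]
nnnnSnenene => nnnnnSnenene   [S ::= n S]
nnnnnSnenene => nnnnnnSnenene   [S ::= n S]
nnnnnnSnenene => nnnnnnpnenene   [S ::= p]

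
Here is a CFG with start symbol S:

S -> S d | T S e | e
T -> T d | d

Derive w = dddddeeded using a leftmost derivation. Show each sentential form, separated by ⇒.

S ⇒ Sd ⇒ TSed ⇒ TdSed ⇒ ddSed ⇒ ddSded ⇒ ddTSeded ⇒ ddTdSeded ⇒ ddTddSeded ⇒ dddddSeded ⇒ dddddeeded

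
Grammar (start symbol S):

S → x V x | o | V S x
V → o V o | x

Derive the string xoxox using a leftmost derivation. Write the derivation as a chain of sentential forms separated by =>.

S => xVx   [S → x V x]
xVx => xoVox   [V → o V o]
xoVox => xoxox   [V → x]

S=>xVx=>xoVox=>xoxox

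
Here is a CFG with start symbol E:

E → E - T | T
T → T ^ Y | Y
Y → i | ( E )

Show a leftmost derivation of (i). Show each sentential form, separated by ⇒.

E ⇒ T ⇒ Y ⇒ (E) ⇒ (T) ⇒ (Y) ⇒ (i)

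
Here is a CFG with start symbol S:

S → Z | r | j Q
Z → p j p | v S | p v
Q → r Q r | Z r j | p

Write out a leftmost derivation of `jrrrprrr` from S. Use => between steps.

S => jQ   [S → j Q]
jQ => jrQr   [Q → r Q r]
jrQr => jrrQrr   [Q → r Q r]
jrrQrr => jrrrQrrr   [Q → r Q r]
jrrrQrrr => jrrrprrr   [Q → p]

S => jQ => jrQr => jrrQrr => jrrrQrrr => jrrrprrr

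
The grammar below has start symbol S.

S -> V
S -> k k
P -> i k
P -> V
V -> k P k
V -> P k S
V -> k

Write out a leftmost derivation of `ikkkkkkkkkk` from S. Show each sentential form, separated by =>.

S => V => PkS => VkS => PkSkS => VkSkS => PkSkSkS => ikkSkSkS => ikkkkkSkS => ikkkkkkkkS => ikkkkkkkkkk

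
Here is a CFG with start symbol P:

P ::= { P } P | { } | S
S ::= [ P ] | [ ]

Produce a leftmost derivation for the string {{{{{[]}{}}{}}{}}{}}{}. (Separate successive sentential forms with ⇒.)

P⇒{P}P⇒{{P}P}P⇒{{{P}P}P}P⇒{{{{P}P}P}P}P⇒{{{{{P}P}P}P}P}P⇒{{{{{S}P}P}P}P}P⇒{{{{{[]}P}P}P}P}P⇒{{{{{[]}{}}P}P}P}P⇒{{{{{[]}{}}{}}P}P}P⇒{{{{{[]}{}}{}}{}}P}P⇒{{{{{[]}{}}{}}{}}{}}P⇒{{{{{[]}{}}{}}{}}{}}{}

P ⇒ {P}P   [P ::= { P } P]
{P}P ⇒ {{P}P}P   [P ::= { P } P]
{{P}P}P ⇒ {{{P}P}P}P   [P ::= { P } P]
{{{P}P}P}P ⇒ {{{{P}P}P}P}P   [P ::= { P } P]
{{{{P}P}P}P}P ⇒ {{{{{P}P}P}P}P}P   [P ::= { P } P]
{{{{{P}P}P}P}P}P ⇒ {{{{{S}P}P}P}P}P   [P ::= S]
{{{{{S}P}P}P}P}P ⇒ {{{{{[]}P}P}P}P}P   [S ::= [ ]]
{{{{{[]}P}P}P}P}P ⇒ {{{{{[]}{}}P}P}P}P   [P ::= { }]
{{{{{[]}{}}P}P}P}P ⇒ {{{{{[]}{}}{}}P}P}P   [P ::= { }]
{{{{{[]}{}}{}}P}P}P ⇒ {{{{{[]}{}}{}}{}}P}P   [P ::= { }]
{{{{{[]}{}}{}}{}}P}P ⇒ {{{{{[]}{}}{}}{}}{}}P   [P ::= { }]
{{{{{[]}{}}{}}{}}{}}P ⇒ {{{{{[]}{}}{}}{}}{}}{}   [P ::= { }]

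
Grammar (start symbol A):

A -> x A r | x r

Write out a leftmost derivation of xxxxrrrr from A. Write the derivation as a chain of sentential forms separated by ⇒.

A⇒xAr⇒xxArr⇒xxxArrr⇒xxxxrrrr

A ⇒ xAr   [A -> x A r]
xAr ⇒ xxArr   [A -> x A r]
xxArr ⇒ xxxArrr   [A -> x A r]
xxxArrr ⇒ xxxxrrrr   [A -> x r]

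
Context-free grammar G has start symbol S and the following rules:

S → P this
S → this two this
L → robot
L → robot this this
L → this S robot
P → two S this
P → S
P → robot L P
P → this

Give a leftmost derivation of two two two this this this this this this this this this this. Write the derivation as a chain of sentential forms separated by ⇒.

S ⇒ P this   [S → P this]
P this ⇒ S this   [P → S]
S this ⇒ P this this   [S → P this]
P this this ⇒ two S this this this   [P → two S this]
two S this this this ⇒ two P this this this this   [S → P this]
two P this this this this ⇒ two two S this this this this this   [P → two S this]
two two S this this this this this ⇒ two two P this this this this this this   [S → P this]
two two P this this this this this this ⇒ two two S this this this this this this   [P → S]
two two S this this this this this this ⇒ two two P this this this this this this this   [S → P this]
two two P this this this this this this this ⇒ two two two S this this this this this this this this   [P → two S this]
two two two S this this this this this this this this ⇒ two two two P this this this this this this this this this   [S → P this]
two two two P this this this this this this this this this ⇒ two two two this this this this this this this this this this   [P → this]

S ⇒ P this ⇒ S this ⇒ P this this ⇒ two S this this this ⇒ two P this this this this ⇒ two two S this this this this this ⇒ two two P this this this this this this ⇒ two two S this this this this this this ⇒ two two P this this this this this this this ⇒ two two two S this this this this this this this this ⇒ two two two P this this this this this this this this this ⇒ two two two this this this this this this this this this this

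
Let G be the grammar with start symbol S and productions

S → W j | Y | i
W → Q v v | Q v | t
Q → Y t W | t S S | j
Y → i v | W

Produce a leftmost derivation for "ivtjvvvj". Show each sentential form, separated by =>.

S => Wj   [S → W j]
Wj => Qvvj   [W → Q v v]
Qvvj => YtWvvj   [Q → Y t W]
YtWvvj => ivtWvvj   [Y → i v]
ivtWvvj => ivtQvvvj   [W → Q v]
ivtQvvvj => ivtjvvvj   [Q → j]

S=>Wj=>Qvvj=>YtWvvj=>ivtWvvj=>ivtQvvvj=>ivtjvvvj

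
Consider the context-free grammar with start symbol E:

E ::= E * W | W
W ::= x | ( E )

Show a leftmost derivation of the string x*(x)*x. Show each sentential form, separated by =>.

E=>E*W=>E*W*W=>W*W*W=>x*W*W=>x*(E)*W=>x*(W)*W=>x*(x)*W=>x*(x)*x

E => E*W   [E ::= E * W]
E*W => E*W*W   [E ::= E * W]
E*W*W => W*W*W   [E ::= W]
W*W*W => x*W*W   [W ::= x]
x*W*W => x*(E)*W   [W ::= ( E )]
x*(E)*W => x*(W)*W   [E ::= W]
x*(W)*W => x*(x)*W   [W ::= x]
x*(x)*W => x*(x)*x   [W ::= x]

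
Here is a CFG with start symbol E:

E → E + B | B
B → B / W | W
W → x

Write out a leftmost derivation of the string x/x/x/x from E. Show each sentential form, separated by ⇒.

E ⇒ B   [E → B]
B ⇒ B/W   [B → B / W]
B/W ⇒ B/W/W   [B → B / W]
B/W/W ⇒ B/W/W/W   [B → B / W]
B/W/W/W ⇒ W/W/W/W   [B → W]
W/W/W/W ⇒ x/W/W/W   [W → x]
x/W/W/W ⇒ x/x/W/W   [W → x]
x/x/W/W ⇒ x/x/x/W   [W → x]
x/x/x/W ⇒ x/x/x/x   [W → x]

E ⇒ B ⇒ B/W ⇒ B/W/W ⇒ B/W/W/W ⇒ W/W/W/W ⇒ x/W/W/W ⇒ x/x/W/W ⇒ x/x/x/W ⇒ x/x/x/x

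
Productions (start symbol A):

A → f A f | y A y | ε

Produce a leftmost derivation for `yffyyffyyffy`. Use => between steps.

A => yAy => yfAfy => yffAffy => yffyAyffy => yffyyAyyffy => yffyyfAfyyffy => yffyyffyyffy

A => yAy   [A → y A y]
yAy => yfAfy   [A → f A f]
yfAfy => yffAffy   [A → f A f]
yffAffy => yffyAyffy   [A → y A y]
yffyAyffy => yffyyAyyffy   [A → y A y]
yffyyAyyffy => yffyyfAfyyffy   [A → f A f]
yffyyfAfyyffy => yffyyffyyffy   [A → ε]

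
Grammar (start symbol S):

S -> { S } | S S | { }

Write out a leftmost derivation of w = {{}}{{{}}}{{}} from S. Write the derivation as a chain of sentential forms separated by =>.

S => SS => {S}S => {{}}S => {{}}SS => {{}}{S}S => {{}}{{S}}S => {{}}{{{}}}S => {{}}{{{}}}{S} => {{}}{{{}}}{{}}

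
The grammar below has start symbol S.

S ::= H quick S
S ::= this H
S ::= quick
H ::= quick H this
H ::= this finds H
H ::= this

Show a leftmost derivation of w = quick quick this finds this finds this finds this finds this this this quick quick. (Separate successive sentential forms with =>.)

S => H quick S => quick H this quick S => quick quick H this this quick S => quick quick this finds H this this quick S => quick quick this finds this finds H this this quick S => quick quick this finds this finds this finds H this this quick S => quick quick this finds this finds this finds this finds H this this quick S => quick quick this finds this finds this finds this finds this this this quick S => quick quick this finds this finds this finds this finds this this this quick quick

S => H quick S   [S ::= H quick S]
H quick S => quick H this quick S   [H ::= quick H this]
quick H this quick S => quick quick H this this quick S   [H ::= quick H this]
quick quick H this this quick S => quick quick this finds H this this quick S   [H ::= this finds H]
quick quick this finds H this this quick S => quick quick this finds this finds H this this quick S   [H ::= this finds H]
quick quick this finds this finds H this this quick S => quick quick this finds this finds this finds H this this quick S   [H ::= this finds H]
quick quick this finds this finds this finds H this this quick S => quick quick this finds this finds this finds this finds H this this quick S   [H ::= this finds H]
quick quick this finds this finds this finds this finds H this this quick S => quick quick this finds this finds this finds this finds this this this quick S   [H ::= this]
quick quick this finds this finds this finds this finds this this this quick S => quick quick this finds this finds this finds this finds this this this quick quick   [S ::= quick]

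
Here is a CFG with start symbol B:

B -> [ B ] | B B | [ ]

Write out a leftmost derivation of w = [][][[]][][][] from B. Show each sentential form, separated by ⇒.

B ⇒ BB   [B -> B B]
BB ⇒ BBB   [B -> B B]
BBB ⇒ BBBB   [B -> B B]
BBBB ⇒ BBBBB   [B -> B B]
BBBBB ⇒ []BBBB   [B -> [ ]]
[]BBBB ⇒ [][]BBB   [B -> [ ]]
[][]BBB ⇒ [][]BBBB   [B -> B B]
[][]BBBB ⇒ [][][B]BBB   [B -> [ B ]]
[][][B]BBB ⇒ [][][[]]BBB   [B -> [ ]]
[][][[]]BBB ⇒ [][][[]][]BB   [B -> [ ]]
[][][[]][]BB ⇒ [][][[]][][]B   [B -> [ ]]
[][][[]][][]B ⇒ [][][[]][][][]   [B -> [ ]]

B ⇒ BB ⇒ BBB ⇒ BBBB ⇒ BBBBB ⇒ []BBBB ⇒ [][]BBB ⇒ [][]BBBB ⇒ [][][B]BBB ⇒ [][][[]]BBB ⇒ [][][[]][]BB ⇒ [][][[]][][]B ⇒ [][][[]][][][]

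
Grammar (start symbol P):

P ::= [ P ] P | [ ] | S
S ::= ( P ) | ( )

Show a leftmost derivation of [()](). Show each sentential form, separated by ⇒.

P ⇒ [P]P   [P ::= [ P ] P]
[P]P ⇒ [S]P   [P ::= S]
[S]P ⇒ [()]P   [S ::= ( )]
[()]P ⇒ [()]S   [P ::= S]
[()]S ⇒ [()]()   [S ::= ( )]

P ⇒ [P]P ⇒ [S]P ⇒ [()]P ⇒ [()]S ⇒ [()]()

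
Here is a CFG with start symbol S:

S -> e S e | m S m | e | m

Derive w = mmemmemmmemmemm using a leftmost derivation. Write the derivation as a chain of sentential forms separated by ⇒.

S ⇒ mSm ⇒ mmSmm ⇒ mmeSemm ⇒ mmemSmemm ⇒ mmemmSmmemm ⇒ mmemmeSemmemm ⇒ mmemmemSmemmemm ⇒ mmemmemmmemmemm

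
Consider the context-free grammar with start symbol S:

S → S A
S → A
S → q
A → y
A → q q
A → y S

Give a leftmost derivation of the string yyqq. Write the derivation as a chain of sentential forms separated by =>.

S=>A=>yS=>yA=>yyS=>yyA=>yyqq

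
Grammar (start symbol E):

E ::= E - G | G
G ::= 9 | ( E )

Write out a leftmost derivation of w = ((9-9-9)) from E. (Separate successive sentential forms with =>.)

E => G => (E) => (G) => ((E)) => ((E-G)) => ((E-G-G)) => ((G-G-G)) => ((9-G-G)) => ((9-9-G)) => ((9-9-9))

E => G   [E ::= G]
G => (E)   [G ::= ( E )]
(E) => (G)   [E ::= G]
(G) => ((E))   [G ::= ( E )]
((E)) => ((E-G))   [E ::= E - G]
((E-G)) => ((E-G-G))   [E ::= E - G]
((E-G-G)) => ((G-G-G))   [E ::= G]
((G-G-G)) => ((9-G-G))   [G ::= 9]
((9-G-G)) => ((9-9-G))   [G ::= 9]
((9-9-G)) => ((9-9-9))   [G ::= 9]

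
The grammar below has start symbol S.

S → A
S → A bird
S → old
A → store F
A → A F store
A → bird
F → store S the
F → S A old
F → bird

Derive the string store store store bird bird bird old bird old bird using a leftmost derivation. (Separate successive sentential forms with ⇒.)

S ⇒ A bird   [S → A bird]
A bird ⇒ store F bird   [A → store F]
store F bird ⇒ store S A old bird   [F → S A old]
store S A old bird ⇒ store A A old bird   [S → A]
store A A old bird ⇒ store store F A old bird   [A → store F]
store store F A old bird ⇒ store store S A old A old bird   [F → S A old]
store store S A old A old bird ⇒ store store A bird A old A old bird   [S → A bird]
store store A bird A old A old bird ⇒ store store store F bird A old A old bird   [A → store F]
store store store F bird A old A old bird ⇒ store store store bird bird A old A old bird   [F → bird]
store store store bird bird A old A old bird ⇒ store store store bird bird bird old A old bird   [A → bird]
store store store bird bird bird old A old bird ⇒ store store store bird bird bird old bird old bird   [A → bird]

S ⇒ A bird ⇒ store F bird ⇒ store S A old bird ⇒ store A A old bird ⇒ store store F A old bird ⇒ store store S A old A old bird ⇒ store store A bird A old A old bird ⇒ store store store F bird A old A old bird ⇒ store store store bird bird A old A old bird ⇒ store store store bird bird bird old A old bird ⇒ store store store bird bird bird old bird old bird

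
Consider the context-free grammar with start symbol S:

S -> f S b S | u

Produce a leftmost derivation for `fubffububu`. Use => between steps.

S => fSbS => fubS => fubfSbS => fubffSbSbS => fubffubSbS => fubffububS => fubffububu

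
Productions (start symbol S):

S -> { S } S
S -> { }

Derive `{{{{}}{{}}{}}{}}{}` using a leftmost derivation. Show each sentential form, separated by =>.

S => {S}S   [S -> { S } S]
{S}S => {{S}S}S   [S -> { S } S]
{{S}S}S => {{{S}S}S}S   [S -> { S } S]
{{{S}S}S}S => {{{{}}S}S}S   [S -> { }]
{{{{}}S}S}S => {{{{}}{S}S}S}S   [S -> { S } S]
{{{{}}{S}S}S}S => {{{{}}{{}}S}S}S   [S -> { }]
{{{{}}{{}}S}S}S => {{{{}}{{}}{}}S}S   [S -> { }]
{{{{}}{{}}{}}S}S => {{{{}}{{}}{}}{}}S   [S -> { }]
{{{{}}{{}}{}}{}}S => {{{{}}{{}}{}}{}}{}   [S -> { }]

S => {S}S => {{S}S}S => {{{S}S}S}S => {{{{}}S}S}S => {{{{}}{S}S}S}S => {{{{}}{{}}S}S}S => {{{{}}{{}}{}}S}S => {{{{}}{{}}{}}{}}S => {{{{}}{{}}{}}{}}{}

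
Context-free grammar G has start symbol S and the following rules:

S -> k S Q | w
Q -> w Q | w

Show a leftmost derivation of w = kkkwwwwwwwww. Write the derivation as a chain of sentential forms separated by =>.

S => kSQ => kkSQQ => kkkSQQQ => kkkwQQQ => kkkwwQQQ => kkkwwwQQQ => kkkwwwwQQQ => kkkwwwwwQQQ => kkkwwwwwwQQQ => kkkwwwwwwwQQ => kkkwwwwwwwwQ => kkkwwwwwwwww

S => kSQ   [S -> k S Q]
kSQ => kkSQQ   [S -> k S Q]
kkSQQ => kkkSQQQ   [S -> k S Q]
kkkSQQQ => kkkwQQQ   [S -> w]
kkkwQQQ => kkkwwQQQ   [Q -> w Q]
kkkwwQQQ => kkkwwwQQQ   [Q -> w Q]
kkkwwwQQQ => kkkwwwwQQQ   [Q -> w Q]
kkkwwwwQQQ => kkkwwwwwQQQ   [Q -> w Q]
kkkwwwwwQQQ => kkkwwwwwwQQQ   [Q -> w Q]
kkkwwwwwwQQQ => kkkwwwwwwwQQ   [Q -> w]
kkkwwwwwwwQQ => kkkwwwwwwwwQ   [Q -> w]
kkkwwwwwwwwQ => kkkwwwwwwwww   [Q -> w]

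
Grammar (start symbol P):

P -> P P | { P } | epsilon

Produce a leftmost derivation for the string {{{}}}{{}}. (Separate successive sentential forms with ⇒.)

P ⇒ PP ⇒ {P}P ⇒ {{P}}P ⇒ {{{P}}}P ⇒ {{{}}}P ⇒ {{{}}}{P} ⇒ {{{}}}{PP} ⇒ {{{}}}{{P}P} ⇒ {{{}}}{{}P} ⇒ {{{}}}{{}}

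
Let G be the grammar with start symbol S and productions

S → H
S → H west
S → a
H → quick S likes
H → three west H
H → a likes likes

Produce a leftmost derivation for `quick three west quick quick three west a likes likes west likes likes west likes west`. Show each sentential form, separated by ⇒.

S ⇒ H west   [S → H west]
H west ⇒ quick S likes west   [H → quick S likes]
quick S likes west ⇒ quick H west likes west   [S → H west]
quick H west likes west ⇒ quick three west H west likes west   [H → three west H]
quick three west H west likes west ⇒ quick three west quick S likes west likes west   [H → quick S likes]
quick three west quick S likes west likes west ⇒ quick three west quick H likes west likes west   [S → H]
quick three west quick H likes west likes west ⇒ quick three west quick quick S likes likes west likes west   [H → quick S likes]
quick three west quick quick S likes likes west likes west ⇒ quick three west quick quick H west likes likes west likes west   [S → H west]
quick three west quick quick H west likes likes west likes west ⇒ quick three west quick quick three west H west likes likes west likes west   [H → three west H]
quick three west quick quick three west H west likes likes west likes west ⇒ quick three west quick quick three west a likes likes west likes likes west likes west   [H → a likes likes]

S ⇒ H west ⇒ quick S likes west ⇒ quick H west likes west ⇒ quick three west H west likes west ⇒ quick three west quick S likes west likes west ⇒ quick three west quick H likes west likes west ⇒ quick three west quick quick S likes likes west likes west ⇒ quick three west quick quick H west likes likes west likes west ⇒ quick three west quick quick three west H west likes likes west likes west ⇒ quick three west quick quick three west a likes likes west likes likes west likes west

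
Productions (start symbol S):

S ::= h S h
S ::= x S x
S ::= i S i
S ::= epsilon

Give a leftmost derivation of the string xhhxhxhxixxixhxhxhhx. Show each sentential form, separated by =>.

S=>xSx=>xhShx=>xhhShhx=>xhhxSxhhx=>xhhxhShxhhx=>xhhxhxSxhxhhx=>xhhxhxhShxhxhhx=>xhhxhxhxSxhxhxhhx=>xhhxhxhxiSixhxhxhhx=>xhhxhxhxixSxixhxhxhhx=>xhhxhxhxixxixhxhxhhx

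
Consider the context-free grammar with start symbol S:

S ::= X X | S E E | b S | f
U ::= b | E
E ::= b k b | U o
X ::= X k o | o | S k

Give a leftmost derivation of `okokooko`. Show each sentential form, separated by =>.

S=>XX=>XkoX=>XkokoX=>okokoX=>okokoXko=>okokooko

S => XX   [S ::= X X]
XX => XkoX   [X ::= X k o]
XkoX => XkokoX   [X ::= X k o]
XkokoX => okokoX   [X ::= o]
okokoX => okokoXko   [X ::= X k o]
okokoXko => okokooko   [X ::= o]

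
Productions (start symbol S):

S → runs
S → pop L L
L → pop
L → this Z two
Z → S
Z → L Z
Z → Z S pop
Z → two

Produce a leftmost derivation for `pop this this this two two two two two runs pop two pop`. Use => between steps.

S => pop L L   [S → pop L L]
pop L L => pop this Z two L   [L → this Z two]
pop this Z two L => pop this Z S pop two L   [Z → Z S pop]
pop this Z S pop two L => pop this L Z S pop two L   [Z → L Z]
pop this L Z S pop two L => pop this this Z two Z S pop two L   [L → this Z two]
pop this this Z two Z S pop two L => pop this this L Z two Z S pop two L   [Z → L Z]
pop this this L Z two Z S pop two L => pop this this this Z two Z two Z S pop two L   [L → this Z two]
pop this this this Z two Z two Z S pop two L => pop this this this two two Z two Z S pop two L   [Z → two]
pop this this this two two Z two Z S pop two L => pop this this this two two two two Z S pop two L   [Z → two]
pop this this this two two two two Z S pop two L => pop this this this two two two two two S pop two L   [Z → two]
pop this this this two two two two two S pop two L => pop this this this two two two two two runs pop two L   [S → runs]
pop this this this two two two two two runs pop two L => pop this this this two two two two two runs pop two pop   [L → pop]

S => pop L L => pop this Z two L => pop this Z S pop two L => pop this L Z S pop two L => pop this this Z two Z S pop two L => pop this this L Z two Z S pop two L => pop this this this Z two Z two Z S pop two L => pop this this this two two Z two Z S pop two L => pop this this this two two two two Z S pop two L => pop this this this two two two two two S pop two L => pop this this this two two two two two runs pop two L => pop this this this two two two two two runs pop two pop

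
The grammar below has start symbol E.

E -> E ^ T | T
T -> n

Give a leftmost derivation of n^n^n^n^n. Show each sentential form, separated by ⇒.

E⇒E^T⇒E^T^T⇒E^T^T^T⇒E^T^T^T^T⇒T^T^T^T^T⇒n^T^T^T^T⇒n^n^T^T^T⇒n^n^n^T^T⇒n^n^n^n^T⇒n^n^n^n^n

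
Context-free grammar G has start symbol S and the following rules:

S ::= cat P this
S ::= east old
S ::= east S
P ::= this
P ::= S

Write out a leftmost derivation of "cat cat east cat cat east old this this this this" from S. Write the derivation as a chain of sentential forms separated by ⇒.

S ⇒ cat P this ⇒ cat S this ⇒ cat cat P this this ⇒ cat cat S this this ⇒ cat cat east S this this ⇒ cat cat east cat P this this this ⇒ cat cat east cat S this this this ⇒ cat cat east cat cat P this this this this ⇒ cat cat east cat cat S this this this this ⇒ cat cat east cat cat east old this this this this

S ⇒ cat P this   [S ::= cat P this]
cat P this ⇒ cat S this   [P ::= S]
cat S this ⇒ cat cat P this this   [S ::= cat P this]
cat cat P this this ⇒ cat cat S this this   [P ::= S]
cat cat S this this ⇒ cat cat east S this this   [S ::= east S]
cat cat east S this this ⇒ cat cat east cat P this this this   [S ::= cat P this]
cat cat east cat P this this this ⇒ cat cat east cat S this this this   [P ::= S]
cat cat east cat S this this this ⇒ cat cat east cat cat P this this this this   [S ::= cat P this]
cat cat east cat cat P this this this this ⇒ cat cat east cat cat S this this this this   [P ::= S]
cat cat east cat cat S this this this this ⇒ cat cat east cat cat east old this this this this   [S ::= east old]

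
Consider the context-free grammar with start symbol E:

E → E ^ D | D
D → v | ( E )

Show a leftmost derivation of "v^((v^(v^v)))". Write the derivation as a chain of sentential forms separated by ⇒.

E ⇒ E^D   [E → E ^ D]
E^D ⇒ D^D   [E → D]
D^D ⇒ v^D   [D → v]
v^D ⇒ v^(E)   [D → ( E )]
v^(E) ⇒ v^(D)   [E → D]
v^(D) ⇒ v^((E))   [D → ( E )]
v^((E)) ⇒ v^((E^D))   [E → E ^ D]
v^((E^D)) ⇒ v^((D^D))   [E → D]
v^((D^D)) ⇒ v^((v^D))   [D → v]
v^((v^D)) ⇒ v^((v^(E)))   [D → ( E )]
v^((v^(E))) ⇒ v^((v^(E^D)))   [E → E ^ D]
v^((v^(E^D))) ⇒ v^((v^(D^D)))   [E → D]
v^((v^(D^D))) ⇒ v^((v^(v^D)))   [D → v]
v^((v^(v^D))) ⇒ v^((v^(v^v)))   [D → v]

E ⇒ E^D ⇒ D^D ⇒ v^D ⇒ v^(E) ⇒ v^(D) ⇒ v^((E)) ⇒ v^((E^D)) ⇒ v^((D^D)) ⇒ v^((v^D)) ⇒ v^((v^(E))) ⇒ v^((v^(E^D))) ⇒ v^((v^(D^D))) ⇒ v^((v^(v^D))) ⇒ v^((v^(v^v)))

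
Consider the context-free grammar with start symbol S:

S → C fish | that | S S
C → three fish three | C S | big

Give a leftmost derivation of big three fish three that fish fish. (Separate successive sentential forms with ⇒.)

S ⇒ C fish ⇒ C S fish ⇒ big S fish ⇒ big C fish fish ⇒ big C S fish fish ⇒ big three fish three S fish fish ⇒ big three fish three that fish fish

S ⇒ C fish   [S → C fish]
C fish ⇒ C S fish   [C → C S]
C S fish ⇒ big S fish   [C → big]
big S fish ⇒ big C fish fish   [S → C fish]
big C fish fish ⇒ big C S fish fish   [C → C S]
big C S fish fish ⇒ big three fish three S fish fish   [C → three fish three]
big three fish three S fish fish ⇒ big three fish three that fish fish   [S → that]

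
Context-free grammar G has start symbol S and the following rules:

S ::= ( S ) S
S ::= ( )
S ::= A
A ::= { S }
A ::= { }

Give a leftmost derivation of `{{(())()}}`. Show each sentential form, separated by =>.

S=>A=>{S}=>{A}=>{{S}}=>{{(S)S}}=>{{(())S}}=>{{(())()}}

S => A   [S ::= A]
A => {S}   [A ::= { S }]
{S} => {A}   [S ::= A]
{A} => {{S}}   [A ::= { S }]
{{S}} => {{(S)S}}   [S ::= ( S ) S]
{{(S)S}} => {{(())S}}   [S ::= ( )]
{{(())S}} => {{(())()}}   [S ::= ( )]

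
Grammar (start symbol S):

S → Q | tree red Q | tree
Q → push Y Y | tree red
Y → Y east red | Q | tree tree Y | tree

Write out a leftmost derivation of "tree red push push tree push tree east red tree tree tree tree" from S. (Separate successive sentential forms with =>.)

S => tree red Q => tree red push Y Y => tree red push Q Y => tree red push push Y Y Y => tree red push push tree Y Y => tree red push push tree Q Y => tree red push push tree push Y Y Y => tree red push push tree push Y east red Y Y => tree red push push tree push tree east red Y Y => tree red push push tree push tree east red tree Y => tree red push push tree push tree east red tree tree tree Y => tree red push push tree push tree east red tree tree tree tree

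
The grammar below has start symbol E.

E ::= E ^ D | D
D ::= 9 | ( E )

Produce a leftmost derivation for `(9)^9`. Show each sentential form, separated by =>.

E => E^D => D^D => (E)^D => (D)^D => (9)^D => (9)^9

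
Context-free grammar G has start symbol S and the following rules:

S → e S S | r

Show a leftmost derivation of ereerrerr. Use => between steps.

S=>eSS=>erS=>ereSS=>ereeSSS=>ereerSS=>ereerrS=>ereerreSS=>ereerrerS=>ereerrerr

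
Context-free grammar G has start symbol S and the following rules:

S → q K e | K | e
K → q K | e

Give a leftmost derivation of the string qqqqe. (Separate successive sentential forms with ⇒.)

S ⇒ K ⇒ qK ⇒ qqK ⇒ qqqK ⇒ qqqqK ⇒ qqqqe

S ⇒ K   [S → K]
K ⇒ qK   [K → q K]
qK ⇒ qqK   [K → q K]
qqK ⇒ qqqK   [K → q K]
qqqK ⇒ qqqqK   [K → q K]
qqqqK ⇒ qqqqe   [K → e]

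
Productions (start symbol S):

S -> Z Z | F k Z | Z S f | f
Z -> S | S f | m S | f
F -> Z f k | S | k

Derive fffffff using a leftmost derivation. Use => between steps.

S => ZZ => SZ => ZZZ => SfZZ => ZSffZZ => SfSffZZ => ffSffZZ => fffffZZ => ffffffZ => fffffff

S => ZZ   [S -> Z Z]
ZZ => SZ   [Z -> S]
SZ => ZZZ   [S -> Z Z]
ZZZ => SfZZ   [Z -> S f]
SfZZ => ZSffZZ   [S -> Z S f]
ZSffZZ => SfSffZZ   [Z -> S f]
SfSffZZ => ffSffZZ   [S -> f]
ffSffZZ => fffffZZ   [S -> f]
fffffZZ => ffffffZ   [Z -> f]
ffffffZ => fffffff   [Z -> f]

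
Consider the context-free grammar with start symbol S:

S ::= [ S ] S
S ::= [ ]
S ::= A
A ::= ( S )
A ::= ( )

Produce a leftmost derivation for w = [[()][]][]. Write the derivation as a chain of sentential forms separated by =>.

S => [S]S => [[S]S]S => [[A]S]S => [[()]S]S => [[()][]]S => [[()][]][]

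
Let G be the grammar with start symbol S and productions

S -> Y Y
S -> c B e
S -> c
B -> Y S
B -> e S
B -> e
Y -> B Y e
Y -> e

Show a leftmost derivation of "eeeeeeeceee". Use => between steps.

S=>YY=>BYeY=>YSYeY=>BYeSYeY=>eSYeSYeY=>eYYYeSYeY=>eeYYeSYeY=>eeBYeYeSYeY=>eeeYeYeSYeY=>eeeeeYeSYeY=>eeeeeeeSYeY=>eeeeeeecYeY=>eeeeeeeceeY=>eeeeeeeceee

S => YY   [S -> Y Y]
YY => BYeY   [Y -> B Y e]
BYeY => YSYeY   [B -> Y S]
YSYeY => BYeSYeY   [Y -> B Y e]
BYeSYeY => eSYeSYeY   [B -> e S]
eSYeSYeY => eYYYeSYeY   [S -> Y Y]
eYYYeSYeY => eeYYeSYeY   [Y -> e]
eeYYeSYeY => eeBYeYeSYeY   [Y -> B Y e]
eeBYeYeSYeY => eeeYeYeSYeY   [B -> e]
eeeYeYeSYeY => eeeeeYeSYeY   [Y -> e]
eeeeeYeSYeY => eeeeeeeSYeY   [Y -> e]
eeeeeeeSYeY => eeeeeeecYeY   [S -> c]
eeeeeeecYeY => eeeeeeeceeY   [Y -> e]
eeeeeeeceeY => eeeeeeeceee   [Y -> e]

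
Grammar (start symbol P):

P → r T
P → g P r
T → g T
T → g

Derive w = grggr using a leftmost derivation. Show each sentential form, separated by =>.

P => gPr => grTr => grgTr => grggr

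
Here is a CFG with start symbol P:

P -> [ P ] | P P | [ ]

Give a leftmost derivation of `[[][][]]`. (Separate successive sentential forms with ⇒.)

P ⇒ [P] ⇒ [PP] ⇒ [PPP] ⇒ [[]PP] ⇒ [[][]P] ⇒ [[][][]]

P ⇒ [P]   [P -> [ P ]]
[P] ⇒ [PP]   [P -> P P]
[PP] ⇒ [PPP]   [P -> P P]
[PPP] ⇒ [[]PP]   [P -> [ ]]
[[]PP] ⇒ [[][]P]   [P -> [ ]]
[[][]P] ⇒ [[][][]]   [P -> [ ]]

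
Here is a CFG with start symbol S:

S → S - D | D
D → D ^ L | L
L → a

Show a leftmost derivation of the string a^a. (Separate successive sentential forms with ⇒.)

S ⇒ D   [S → D]
D ⇒ D^L   [D → D ^ L]
D^L ⇒ L^L   [D → L]
L^L ⇒ a^L   [L → a]
a^L ⇒ a^a   [L → a]

S⇒D⇒D^L⇒L^L⇒a^L⇒a^a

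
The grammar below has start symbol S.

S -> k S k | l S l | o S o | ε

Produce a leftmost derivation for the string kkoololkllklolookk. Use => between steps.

S => kSk => kkSkk => kkoSokk => kkooSookk => kkoolSlookk => kkooloSolookk => kkoololSlolookk => kkoololkSklolookk => kkoololklSlklolookk => kkoololkllklolookk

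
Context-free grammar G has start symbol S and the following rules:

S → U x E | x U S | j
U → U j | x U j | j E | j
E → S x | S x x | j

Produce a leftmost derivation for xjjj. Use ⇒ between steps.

S ⇒ xUS ⇒ xUjS ⇒ xjjS ⇒ xjjj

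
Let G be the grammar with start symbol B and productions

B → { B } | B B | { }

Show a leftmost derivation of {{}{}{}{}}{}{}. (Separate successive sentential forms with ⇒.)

B⇒BB⇒BBB⇒{B}BB⇒{BB}BB⇒{BBB}BB⇒{BBBB}BB⇒{{}BBB}BB⇒{{}{}BB}BB⇒{{}{}{}B}BB⇒{{}{}{}{}}BB⇒{{}{}{}{}}{}B⇒{{}{}{}{}}{}{}

B ⇒ BB   [B → B B]
BB ⇒ BBB   [B → B B]
BBB ⇒ {B}BB   [B → { B }]
{B}BB ⇒ {BB}BB   [B → B B]
{BB}BB ⇒ {BBB}BB   [B → B B]
{BBB}BB ⇒ {BBBB}BB   [B → B B]
{BBBB}BB ⇒ {{}BBB}BB   [B → { }]
{{}BBB}BB ⇒ {{}{}BB}BB   [B → { }]
{{}{}BB}BB ⇒ {{}{}{}B}BB   [B → { }]
{{}{}{}B}BB ⇒ {{}{}{}{}}BB   [B → { }]
{{}{}{}{}}BB ⇒ {{}{}{}{}}{}B   [B → { }]
{{}{}{}{}}{}B ⇒ {{}{}{}{}}{}{}   [B → { }]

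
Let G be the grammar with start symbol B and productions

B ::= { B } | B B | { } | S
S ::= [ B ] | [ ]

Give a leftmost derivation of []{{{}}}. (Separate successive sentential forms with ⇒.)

B ⇒ BB ⇒ SB ⇒ []B ⇒ []{B} ⇒ []{{B}} ⇒ []{{{}}}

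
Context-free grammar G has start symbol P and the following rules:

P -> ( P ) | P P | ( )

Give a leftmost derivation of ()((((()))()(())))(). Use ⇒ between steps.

P ⇒ PP   [P -> P P]
PP ⇒ PPP   [P -> P P]
PPP ⇒ ()PP   [P -> ( )]
()PP ⇒ ()(P)P   [P -> ( P )]
()(P)P ⇒ ()((P))P   [P -> ( P )]
()((P))P ⇒ ()((PP))P   [P -> P P]
()((PP))P ⇒ ()(((P)P))P   [P -> ( P )]
()(((P)P))P ⇒ ()((((P))P))P   [P -> ( P )]
()((((P))P))P ⇒ ()((((()))P))P   [P -> ( )]
()((((()))P))P ⇒ ()((((()))PP))P   [P -> P P]
()((((()))PP))P ⇒ ()((((()))()P))P   [P -> ( )]
()((((()))()P))P ⇒ ()((((()))()(P)))P   [P -> ( P )]
()((((()))()(P)))P ⇒ ()((((()))()(())))P   [P -> ( )]
()((((()))()(())))P ⇒ ()((((()))()(())))()   [P -> ( )]

P ⇒ PP ⇒ PPP ⇒ ()PP ⇒ ()(P)P ⇒ ()((P))P ⇒ ()((PP))P ⇒ ()(((P)P))P ⇒ ()((((P))P))P ⇒ ()((((()))P))P ⇒ ()((((()))PP))P ⇒ ()((((()))()P))P ⇒ ()((((()))()(P)))P ⇒ ()((((()))()(())))P ⇒ ()((((()))()(())))()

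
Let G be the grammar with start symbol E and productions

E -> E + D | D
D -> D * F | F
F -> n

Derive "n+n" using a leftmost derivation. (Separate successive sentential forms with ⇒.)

E⇒E+D⇒D+D⇒F+D⇒n+D⇒n+F⇒n+n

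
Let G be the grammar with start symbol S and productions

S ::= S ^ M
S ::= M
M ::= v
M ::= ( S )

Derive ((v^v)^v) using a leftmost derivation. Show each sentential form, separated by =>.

S => M => (S) => (S^M) => (M^M) => ((S)^M) => ((S^M)^M) => ((M^M)^M) => ((v^M)^M) => ((v^v)^M) => ((v^v)^v)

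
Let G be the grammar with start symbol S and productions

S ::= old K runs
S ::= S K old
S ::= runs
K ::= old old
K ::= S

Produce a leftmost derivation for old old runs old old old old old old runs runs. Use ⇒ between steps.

S ⇒ old K runs ⇒ old S runs ⇒ old old K runs runs ⇒ old old S runs runs ⇒ old old S K old runs runs ⇒ old old S K old K old runs runs ⇒ old old runs K old K old runs runs ⇒ old old runs old old old K old runs runs ⇒ old old runs old old old old old old runs runs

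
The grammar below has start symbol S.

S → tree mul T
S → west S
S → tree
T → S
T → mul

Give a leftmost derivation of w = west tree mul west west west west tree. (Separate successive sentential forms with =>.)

S => west S   [S → west S]
west S => west tree mul T   [S → tree mul T]
west tree mul T => west tree mul S   [T → S]
west tree mul S => west tree mul west S   [S → west S]
west tree mul west S => west tree mul west west S   [S → west S]
west tree mul west west S => west tree mul west west west S   [S → west S]
west tree mul west west west S => west tree mul west west west west S   [S → west S]
west tree mul west west west west S => west tree mul west west west west tree   [S → tree]

S => west S => west tree mul T => west tree mul S => west tree mul west S => west tree mul west west S => west tree mul west west west S => west tree mul west west west west S => west tree mul west west west west tree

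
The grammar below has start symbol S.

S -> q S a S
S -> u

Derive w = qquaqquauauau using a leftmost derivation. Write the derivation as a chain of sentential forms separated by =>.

S => qSaS => qqSaSaS => qquaSaS => qquaqSaSaS => qquaqqSaSaSaS => qquaqquaSaSaS => qquaqquauaSaS => qquaqquauauaS => qquaqquauauau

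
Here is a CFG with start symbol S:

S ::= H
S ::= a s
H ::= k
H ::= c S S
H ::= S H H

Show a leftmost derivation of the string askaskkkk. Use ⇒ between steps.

S ⇒ H ⇒ SHH ⇒ HHH ⇒ SHHHH ⇒ asHHHH ⇒ askHHH ⇒ askSHHHH ⇒ askasHHHH ⇒ askaskHHH ⇒ askaskkHH ⇒ askaskkkH ⇒ askaskkkk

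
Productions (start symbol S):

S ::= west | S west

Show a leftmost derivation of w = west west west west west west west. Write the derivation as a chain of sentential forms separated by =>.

S => S west => S west west => S west west west => S west west west west => S west west west west west => S west west west west west west => west west west west west west west

S => S west   [S ::= S west]
S west => S west west   [S ::= S west]
S west west => S west west west   [S ::= S west]
S west west west => S west west west west   [S ::= S west]
S west west west west => S west west west west west   [S ::= S west]
S west west west west west => S west west west west west west   [S ::= S west]
S west west west west west west => west west west west west west west   [S ::= west]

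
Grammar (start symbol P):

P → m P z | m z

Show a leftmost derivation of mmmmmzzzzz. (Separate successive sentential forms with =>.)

P=>mPz=>mmPzz=>mmmPzzz=>mmmmPzzzz=>mmmmmzzzzz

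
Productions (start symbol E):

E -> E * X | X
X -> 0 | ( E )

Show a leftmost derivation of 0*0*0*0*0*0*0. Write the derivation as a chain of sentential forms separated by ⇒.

E ⇒ E*X ⇒ E*X*X ⇒ E*X*X*X ⇒ E*X*X*X*X ⇒ E*X*X*X*X*X ⇒ E*X*X*X*X*X*X ⇒ X*X*X*X*X*X*X ⇒ 0*X*X*X*X*X*X ⇒ 0*0*X*X*X*X*X ⇒ 0*0*0*X*X*X*X ⇒ 0*0*0*0*X*X*X ⇒ 0*0*0*0*0*X*X ⇒ 0*0*0*0*0*0*X ⇒ 0*0*0*0*0*0*0

E ⇒ E*X   [E -> E * X]
E*X ⇒ E*X*X   [E -> E * X]
E*X*X ⇒ E*X*X*X   [E -> E * X]
E*X*X*X ⇒ E*X*X*X*X   [E -> E * X]
E*X*X*X*X ⇒ E*X*X*X*X*X   [E -> E * X]
E*X*X*X*X*X ⇒ E*X*X*X*X*X*X   [E -> E * X]
E*X*X*X*X*X*X ⇒ X*X*X*X*X*X*X   [E -> X]
X*X*X*X*X*X*X ⇒ 0*X*X*X*X*X*X   [X -> 0]
0*X*X*X*X*X*X ⇒ 0*0*X*X*X*X*X   [X -> 0]
0*0*X*X*X*X*X ⇒ 0*0*0*X*X*X*X   [X -> 0]
0*0*0*X*X*X*X ⇒ 0*0*0*0*X*X*X   [X -> 0]
0*0*0*0*X*X*X ⇒ 0*0*0*0*0*X*X   [X -> 0]
0*0*0*0*0*X*X ⇒ 0*0*0*0*0*0*X   [X -> 0]
0*0*0*0*0*0*X ⇒ 0*0*0*0*0*0*0   [X -> 0]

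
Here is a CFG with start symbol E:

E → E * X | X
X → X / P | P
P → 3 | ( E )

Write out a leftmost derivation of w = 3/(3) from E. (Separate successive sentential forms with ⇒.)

E ⇒ X   [E → X]
X ⇒ X/P   [X → X / P]
X/P ⇒ P/P   [X → P]
P/P ⇒ 3/P   [P → 3]
3/P ⇒ 3/(E)   [P → ( E )]
3/(E) ⇒ 3/(X)   [E → X]
3/(X) ⇒ 3/(P)   [X → P]
3/(P) ⇒ 3/(3)   [P → 3]

E⇒X⇒X/P⇒P/P⇒3/P⇒3/(E)⇒3/(X)⇒3/(P)⇒3/(3)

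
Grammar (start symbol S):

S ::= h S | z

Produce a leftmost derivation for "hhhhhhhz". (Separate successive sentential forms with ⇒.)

S⇒hS⇒hhS⇒hhhS⇒hhhhS⇒hhhhhS⇒hhhhhhS⇒hhhhhhhS⇒hhhhhhhz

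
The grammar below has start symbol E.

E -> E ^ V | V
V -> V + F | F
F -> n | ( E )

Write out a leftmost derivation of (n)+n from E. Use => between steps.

E => V   [E -> V]
V => V+F   [V -> V + F]
V+F => F+F   [V -> F]
F+F => (E)+F   [F -> ( E )]
(E)+F => (V)+F   [E -> V]
(V)+F => (F)+F   [V -> F]
(F)+F => (n)+F   [F -> n]
(n)+F => (n)+n   [F -> n]

E=>V=>V+F=>F+F=>(E)+F=>(V)+F=>(F)+F=>(n)+F=>(n)+n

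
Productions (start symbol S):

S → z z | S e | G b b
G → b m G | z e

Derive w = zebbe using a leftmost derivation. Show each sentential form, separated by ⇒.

S ⇒ Se ⇒ Gbbe ⇒ zebbe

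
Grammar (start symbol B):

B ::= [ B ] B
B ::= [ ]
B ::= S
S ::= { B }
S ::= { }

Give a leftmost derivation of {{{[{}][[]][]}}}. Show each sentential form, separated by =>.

B => S => {B} => {S} => {{B}} => {{S}} => {{{B}}} => {{{[B]B}}} => {{{[S]B}}} => {{{[{}]B}}} => {{{[{}][B]B}}} => {{{[{}][[]]B}}} => {{{[{}][[]][]}}}

B => S   [B ::= S]
S => {B}   [S ::= { B }]
{B} => {S}   [B ::= S]
{S} => {{B}}   [S ::= { B }]
{{B}} => {{S}}   [B ::= S]
{{S}} => {{{B}}}   [S ::= { B }]
{{{B}}} => {{{[B]B}}}   [B ::= [ B ] B]
{{{[B]B}}} => {{{[S]B}}}   [B ::= S]
{{{[S]B}}} => {{{[{}]B}}}   [S ::= { }]
{{{[{}]B}}} => {{{[{}][B]B}}}   [B ::= [ B ] B]
{{{[{}][B]B}}} => {{{[{}][[]]B}}}   [B ::= [ ]]
{{{[{}][[]]B}}} => {{{[{}][[]][]}}}   [B ::= [ ]]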